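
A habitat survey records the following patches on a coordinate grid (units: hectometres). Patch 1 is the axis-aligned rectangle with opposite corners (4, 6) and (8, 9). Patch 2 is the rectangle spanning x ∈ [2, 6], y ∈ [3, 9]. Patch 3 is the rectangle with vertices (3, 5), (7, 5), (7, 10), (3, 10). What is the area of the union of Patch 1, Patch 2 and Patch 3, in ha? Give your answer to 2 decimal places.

35.00

By inclusion–exclusion:
Individual areas: |Patch 1| = 12, |Patch 2| = 24, |Patch 3| = 20.
|Patch 1∩Patch 2|: x∈[4,6], y∈[6,9] → 2·3 = 6.
|Patch 1∩Patch 3|: x∈[4,7], y∈[6,9] → 3·3 = 9.
|Patch 2∩Patch 3|: x∈[3,6], y∈[5,9] → 3·4 = 12.
|Patch 1∩Patch 2∩Patch 3| = 6.
|Patch 1 ∪ Patch 2 ∪ Patch 3| = 56 − 27 + 6 = 35.00.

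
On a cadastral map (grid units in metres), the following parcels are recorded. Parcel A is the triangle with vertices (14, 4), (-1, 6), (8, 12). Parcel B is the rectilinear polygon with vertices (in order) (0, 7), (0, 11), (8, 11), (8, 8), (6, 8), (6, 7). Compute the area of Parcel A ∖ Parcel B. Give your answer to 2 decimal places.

|Parcel A| = 54, |Parcel A∩Parcel B| = 16.
|Parcel A ∖ Parcel B| = |Parcel A| − |Parcel A∩Parcel B| = 54 − 16 = 38.00.

38.00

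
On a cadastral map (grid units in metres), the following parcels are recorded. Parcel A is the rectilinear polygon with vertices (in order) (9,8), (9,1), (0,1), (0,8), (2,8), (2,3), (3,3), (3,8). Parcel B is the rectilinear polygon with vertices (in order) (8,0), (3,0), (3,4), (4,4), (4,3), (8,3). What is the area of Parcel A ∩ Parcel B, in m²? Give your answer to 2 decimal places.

11.00

The intersection is the polygon with vertices (3,1), (3,3), (3,4), (4,4), (4,3), (8,3), (8,1).
By the shoelace formula its area is 11.00.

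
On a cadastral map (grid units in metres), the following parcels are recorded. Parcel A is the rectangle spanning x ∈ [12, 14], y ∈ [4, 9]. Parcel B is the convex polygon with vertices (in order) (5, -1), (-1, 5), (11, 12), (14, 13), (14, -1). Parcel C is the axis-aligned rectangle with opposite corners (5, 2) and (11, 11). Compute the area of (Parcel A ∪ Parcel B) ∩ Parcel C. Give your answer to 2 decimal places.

48.64

The region (Parcel A ∪ Parcel B) ∩ Parcel C is the polygon with vertices (9.286,11), (11,11), (11,2), (5,2), (5,8.5).
By the shoelace formula its area is 48.64.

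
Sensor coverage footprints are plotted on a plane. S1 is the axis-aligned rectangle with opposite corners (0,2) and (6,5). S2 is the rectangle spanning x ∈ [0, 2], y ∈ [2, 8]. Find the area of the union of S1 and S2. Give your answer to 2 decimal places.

24.00

By inclusion–exclusion:
Individual areas: |S1| = 18, |S2| = 12.
|S1∩S2|: x∈[0,2], y∈[2,5] → 2·3 = 6.
|S1 ∪ S2| = 30 − 6 = 24.00.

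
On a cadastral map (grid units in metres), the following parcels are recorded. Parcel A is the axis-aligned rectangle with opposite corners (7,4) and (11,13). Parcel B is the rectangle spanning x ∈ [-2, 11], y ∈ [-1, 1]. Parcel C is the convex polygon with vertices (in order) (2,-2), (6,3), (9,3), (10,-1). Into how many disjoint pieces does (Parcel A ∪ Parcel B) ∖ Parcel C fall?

3

(Parcel A ∪ Parcel B) ∖ Parcel C splits into 3 disjoint pieces (area 36, area 2.5, area 11.2).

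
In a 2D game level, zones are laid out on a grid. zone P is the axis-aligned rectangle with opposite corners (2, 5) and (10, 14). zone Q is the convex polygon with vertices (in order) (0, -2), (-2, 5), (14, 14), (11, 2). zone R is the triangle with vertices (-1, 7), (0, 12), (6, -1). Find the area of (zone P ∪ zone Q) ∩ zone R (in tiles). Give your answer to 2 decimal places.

The region (zone P ∪ zone Q) ∩ zone R is the polygon with vertices (5.215,-0.103), (-0.157,6.037), (2,7.25), (2,7.667), (5.533,0.012).
By the shoelace formula its area is 11.97.

11.97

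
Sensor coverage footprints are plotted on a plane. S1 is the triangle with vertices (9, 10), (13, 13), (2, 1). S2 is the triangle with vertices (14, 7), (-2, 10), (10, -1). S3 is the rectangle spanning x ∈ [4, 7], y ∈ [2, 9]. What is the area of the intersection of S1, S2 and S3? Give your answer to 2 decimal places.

1.81

The intersection is the polygon with vertices (4.422,4.114), (7,7.429), (7,6.455), (4.657,3.898).
By the shoelace formula its area is 1.81.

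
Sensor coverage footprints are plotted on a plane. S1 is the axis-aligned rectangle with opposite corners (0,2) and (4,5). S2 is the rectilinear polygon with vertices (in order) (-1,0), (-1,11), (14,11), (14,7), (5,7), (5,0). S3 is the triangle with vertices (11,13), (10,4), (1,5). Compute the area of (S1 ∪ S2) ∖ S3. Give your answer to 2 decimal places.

77.39

|S1 ∪ S2| = 102.
|(S1 ∪ S2) ∩ S3| = 24.6111.
|(S1 ∪ S2) ∖ S3| = 102 − 24.6111 = 77.39.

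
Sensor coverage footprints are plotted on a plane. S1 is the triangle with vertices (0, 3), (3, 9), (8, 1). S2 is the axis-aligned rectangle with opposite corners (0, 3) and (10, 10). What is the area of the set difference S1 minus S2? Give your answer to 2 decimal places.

|S1| = 27, |S1∩S2| = 20.25.
|S1 ∖ S2| = |S1| − |S1∩S2| = 27 − 20.25 = 6.75.

6.75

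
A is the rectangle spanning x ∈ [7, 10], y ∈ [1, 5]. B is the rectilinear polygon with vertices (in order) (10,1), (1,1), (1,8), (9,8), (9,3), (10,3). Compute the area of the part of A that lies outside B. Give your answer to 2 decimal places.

2.00

|A| = 12, |A∩B| = 10.
|A ∖ B| = |A| − |A∩B| = 12 − 10 = 2.00.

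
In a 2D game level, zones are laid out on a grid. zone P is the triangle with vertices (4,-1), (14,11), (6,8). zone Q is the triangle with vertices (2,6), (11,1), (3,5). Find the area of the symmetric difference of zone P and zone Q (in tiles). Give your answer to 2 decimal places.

|zone P| = 33, |zone Q| = 2, |zone P∩zone Q| = 0.5751.
|zone P △ zone Q| = |zone P| + |zone Q| − 2·|zone P∩zone Q| = 33 + 2 − 1.1502 = 33.85.

33.85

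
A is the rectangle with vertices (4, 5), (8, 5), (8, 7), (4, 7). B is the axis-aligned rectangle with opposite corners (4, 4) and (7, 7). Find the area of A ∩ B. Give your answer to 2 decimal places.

|A∩B|: x∈[4,7], y∈[5,7] → 3·2 = 6.

6.00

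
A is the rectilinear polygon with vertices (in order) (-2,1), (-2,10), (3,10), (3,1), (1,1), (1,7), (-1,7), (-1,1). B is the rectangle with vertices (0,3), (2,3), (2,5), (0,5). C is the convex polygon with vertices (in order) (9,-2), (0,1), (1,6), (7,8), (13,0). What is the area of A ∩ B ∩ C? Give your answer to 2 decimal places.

2.00

The intersection is the polygon with vertices (2,5), (2,3), (1,3), (1,5).
By the shoelace formula its area is 2.00.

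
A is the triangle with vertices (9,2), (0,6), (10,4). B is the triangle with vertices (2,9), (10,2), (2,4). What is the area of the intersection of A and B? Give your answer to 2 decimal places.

The intersection is the polygon with vertices (2,5.111), (2,5.6), (7.037,4.593), (9.304,2.609), (9.111,2.222), (7.714,2.571).
By the shoelace formula its area is 8.07.

8.07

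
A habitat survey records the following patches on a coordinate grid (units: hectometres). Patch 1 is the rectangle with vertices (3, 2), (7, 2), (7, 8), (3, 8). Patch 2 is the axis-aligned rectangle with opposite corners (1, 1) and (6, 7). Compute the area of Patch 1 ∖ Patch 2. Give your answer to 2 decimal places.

9.00

|Patch 1∩Patch 2|: x∈[3,6], y∈[2,7] → 3·5 = 15.
|Patch 1| = 24.
|Patch 1 ∖ Patch 2| = |Patch 1| − |Patch 1∩Patch 2| = 24 − 15 = 9.00.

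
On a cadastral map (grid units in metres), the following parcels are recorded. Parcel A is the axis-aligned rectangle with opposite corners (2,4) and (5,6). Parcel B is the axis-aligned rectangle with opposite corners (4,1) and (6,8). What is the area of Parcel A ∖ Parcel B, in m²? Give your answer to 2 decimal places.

4.00

|Parcel A∩Parcel B|: x∈[4,5], y∈[4,6] → 1·2 = 2.
|Parcel A| = 6.
|Parcel A ∖ Parcel B| = |Parcel A| − |Parcel A∩Parcel B| = 6 − 2 = 4.00.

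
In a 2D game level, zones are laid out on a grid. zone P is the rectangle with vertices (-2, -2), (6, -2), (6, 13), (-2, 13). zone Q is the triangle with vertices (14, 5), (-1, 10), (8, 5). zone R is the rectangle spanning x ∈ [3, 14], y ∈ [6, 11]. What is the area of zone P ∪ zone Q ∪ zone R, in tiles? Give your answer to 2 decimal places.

165.40

By inclusion–exclusion:
Individual areas: |zone P| = 120, |zone Q| = 15, |zone R| = 55.
|zone P∩zone Q| = 5.4444.
|zone P∩zone R|: x∈[3,6], y∈[6,11] → 3·5 = 15.
|zone Q∩zone R| = 7.8222.
|zone P∩zone Q∩zone R| = 3.6667.
|zone P ∪ zone Q ∪ zone R| = 190 − 28.2667 + 3.6667 = 165.40.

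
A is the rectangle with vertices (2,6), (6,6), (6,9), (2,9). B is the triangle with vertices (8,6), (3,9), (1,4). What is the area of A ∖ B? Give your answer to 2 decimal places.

3.95

|A| = 12, |A∩B| = 8.05.
|A ∖ B| = |A| − |A∩B| = 12 − 8.05 = 3.95.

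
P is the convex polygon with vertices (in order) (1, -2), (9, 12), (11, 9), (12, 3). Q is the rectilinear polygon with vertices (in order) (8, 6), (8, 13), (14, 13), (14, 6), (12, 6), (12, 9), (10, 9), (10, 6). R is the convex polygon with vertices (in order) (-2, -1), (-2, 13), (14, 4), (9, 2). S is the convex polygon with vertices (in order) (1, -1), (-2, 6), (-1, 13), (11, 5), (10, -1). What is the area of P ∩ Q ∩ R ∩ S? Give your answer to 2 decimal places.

The intersection is the polygon with vertices (8,6), (8,7), (9.5,6).
By the shoelace formula its area is 0.75.

0.75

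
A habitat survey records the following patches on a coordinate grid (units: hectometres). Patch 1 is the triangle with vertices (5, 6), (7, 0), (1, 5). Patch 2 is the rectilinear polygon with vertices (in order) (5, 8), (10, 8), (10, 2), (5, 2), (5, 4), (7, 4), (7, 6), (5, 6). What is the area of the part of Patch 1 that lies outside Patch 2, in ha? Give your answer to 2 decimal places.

|Patch 1| = 13, |Patch 1∩Patch 2| = 2.
|Patch 1 ∖ Patch 2| = |Patch 1| − |Patch 1∩Patch 2| = 13 − 2 = 11.00.

11.00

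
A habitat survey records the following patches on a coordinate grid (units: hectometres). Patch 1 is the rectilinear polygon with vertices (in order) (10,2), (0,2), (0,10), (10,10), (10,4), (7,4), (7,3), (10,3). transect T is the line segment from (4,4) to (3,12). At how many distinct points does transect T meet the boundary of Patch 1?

The segment meets the boundary at (3.25,10).

1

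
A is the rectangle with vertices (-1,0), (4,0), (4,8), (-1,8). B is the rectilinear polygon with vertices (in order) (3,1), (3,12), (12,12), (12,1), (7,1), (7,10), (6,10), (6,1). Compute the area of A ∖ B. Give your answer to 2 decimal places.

33.00

|A| = 40, |A∩B| = 7.
|A ∖ B| = |A| − |A∩B| = 40 − 7 = 33.00.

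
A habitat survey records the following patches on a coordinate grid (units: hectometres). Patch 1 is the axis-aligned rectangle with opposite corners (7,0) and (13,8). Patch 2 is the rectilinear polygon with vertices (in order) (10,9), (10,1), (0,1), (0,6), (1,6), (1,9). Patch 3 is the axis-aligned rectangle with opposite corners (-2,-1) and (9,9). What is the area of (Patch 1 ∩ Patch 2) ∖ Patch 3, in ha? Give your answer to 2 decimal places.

7.00

|Patch 1 ∩ Patch 2| = 21.
|(Patch 1 ∩ Patch 2) ∩ Patch 3| = 14.
|(Patch 1 ∩ Patch 2) ∖ Patch 3| = 21 − 14 = 7.00.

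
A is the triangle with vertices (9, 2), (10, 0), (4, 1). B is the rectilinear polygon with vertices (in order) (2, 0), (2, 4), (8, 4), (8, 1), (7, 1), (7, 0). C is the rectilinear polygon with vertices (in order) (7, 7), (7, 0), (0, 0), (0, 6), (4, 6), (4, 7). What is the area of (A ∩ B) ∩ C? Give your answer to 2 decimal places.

The region (A ∩ B) ∩ C is the polygon with vertices (7,1.6), (7,1), (7,0.5), (4,1).
By the shoelace formula its area is 1.65.

1.65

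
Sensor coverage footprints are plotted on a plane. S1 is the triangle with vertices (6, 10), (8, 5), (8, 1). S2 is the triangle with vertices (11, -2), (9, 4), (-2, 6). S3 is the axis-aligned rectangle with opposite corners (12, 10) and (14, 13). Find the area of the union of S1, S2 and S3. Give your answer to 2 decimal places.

39.83

By inclusion–exclusion:
Individual areas: |S1| = 4, |S2| = 31, |S3| = 6.
|S1∩S2| = 1.1722.
|S1∩S3| = 0.
|S2∩S3| = 0.
|S1∩S2∩S3| = 0.
|S1 ∪ S2 ∪ S3| = 41 − 1.1722 + 0 = 39.83.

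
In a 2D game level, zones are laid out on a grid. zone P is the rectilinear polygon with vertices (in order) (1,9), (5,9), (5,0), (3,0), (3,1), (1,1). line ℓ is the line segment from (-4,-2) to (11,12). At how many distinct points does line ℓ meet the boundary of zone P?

The segment meets the boundary at (5,6.4), (1,2.667).

2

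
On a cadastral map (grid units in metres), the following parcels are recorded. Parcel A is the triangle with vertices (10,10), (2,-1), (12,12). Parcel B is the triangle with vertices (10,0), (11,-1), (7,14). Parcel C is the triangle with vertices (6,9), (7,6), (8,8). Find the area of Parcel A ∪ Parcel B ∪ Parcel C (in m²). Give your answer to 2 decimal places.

10.88

By inclusion–exclusion:
Individual areas: |Parcel A| = 3, |Parcel B| = 5.5, |Parcel C| = 2.5.
|Parcel A∩Parcel B| = 0.1218.
|Parcel A∩Parcel C| = 0.
|Parcel B∩Parcel C| = 0.
|Parcel A∩Parcel B∩Parcel C| = 0.
|Parcel A ∪ Parcel B ∪ Parcel C| = 11 − 0.1218 + 0 = 10.88.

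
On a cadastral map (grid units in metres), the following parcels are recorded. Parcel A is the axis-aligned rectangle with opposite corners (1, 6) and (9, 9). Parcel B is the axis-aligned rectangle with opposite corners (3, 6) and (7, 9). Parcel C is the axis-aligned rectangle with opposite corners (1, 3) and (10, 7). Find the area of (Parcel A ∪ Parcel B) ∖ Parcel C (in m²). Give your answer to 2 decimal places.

16.00

|Parcel A ∪ Parcel B| = 24.
|(Parcel A ∪ Parcel B) ∩ Parcel C| = 8.
|(Parcel A ∪ Parcel B) ∖ Parcel C| = 24 − 8 = 16.00.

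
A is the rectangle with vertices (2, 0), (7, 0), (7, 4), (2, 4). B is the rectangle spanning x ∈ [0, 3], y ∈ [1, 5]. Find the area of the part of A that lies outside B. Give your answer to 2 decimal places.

17.00

|A∩B|: x∈[2,3], y∈[1,4] → 1·3 = 3.
|A| = 20.
|A ∖ B| = |A| − |A∩B| = 20 − 3 = 17.00.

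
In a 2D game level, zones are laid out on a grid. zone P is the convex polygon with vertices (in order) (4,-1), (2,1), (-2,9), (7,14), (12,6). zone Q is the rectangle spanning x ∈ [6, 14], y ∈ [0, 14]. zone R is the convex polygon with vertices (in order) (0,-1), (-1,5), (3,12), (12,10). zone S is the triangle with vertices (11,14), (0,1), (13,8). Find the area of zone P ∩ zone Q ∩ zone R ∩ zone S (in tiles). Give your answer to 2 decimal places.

14.13

The intersection is the polygon with vertices (6,4.5), (6,8.091), (8.309,10.82), (9.097,10.645), (10.411,8.543).
By the shoelace formula its area is 14.13.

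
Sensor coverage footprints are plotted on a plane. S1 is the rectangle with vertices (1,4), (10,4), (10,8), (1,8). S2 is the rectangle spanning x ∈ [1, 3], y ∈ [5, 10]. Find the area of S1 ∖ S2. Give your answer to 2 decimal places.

30.00

|S1∩S2|: x∈[1,3], y∈[5,8] → 2·3 = 6.
|S1| = 36.
|S1 ∖ S2| = |S1| − |S1∩S2| = 36 − 6 = 30.00.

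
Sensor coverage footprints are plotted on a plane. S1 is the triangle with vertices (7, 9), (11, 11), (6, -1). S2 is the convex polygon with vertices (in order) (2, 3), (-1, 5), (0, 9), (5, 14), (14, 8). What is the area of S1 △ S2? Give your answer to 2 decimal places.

|S1| = 19, |S2| = 85.5, |S1∩S2| = 12.3146.
|S1 △ S2| = |S1| + |S2| − 2·|S1∩S2| = 19 + 85.5 − 24.6292 = 79.87.

79.87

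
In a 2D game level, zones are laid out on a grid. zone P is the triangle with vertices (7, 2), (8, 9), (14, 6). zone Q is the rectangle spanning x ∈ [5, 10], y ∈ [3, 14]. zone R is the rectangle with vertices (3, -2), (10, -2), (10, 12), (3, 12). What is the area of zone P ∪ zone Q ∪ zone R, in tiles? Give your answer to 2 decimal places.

116.57

By inclusion–exclusion:
Individual areas: |zone P| = 22.5, |zone Q| = 55, |zone R| = 98.
|zone P∩zone Q| = 13.125.
|zone P∩zone R| = 13.9286.
|zone Q∩zone R|: x∈[5,10], y∈[3,12] → 5·9 = 45.
|zone P∩zone Q∩zone R| = 13.125.
|zone P ∪ zone Q ∪ zone R| = 175.5 − 72.0536 + 13.125 = 116.57.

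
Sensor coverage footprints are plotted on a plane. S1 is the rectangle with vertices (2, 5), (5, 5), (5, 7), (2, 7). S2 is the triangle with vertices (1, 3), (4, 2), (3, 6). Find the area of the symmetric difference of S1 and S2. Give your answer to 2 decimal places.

|S1| = 6, |S2| = 5.5, |S1∩S2| = 0.4583.
|S1 △ S2| = |S1| + |S2| − 2·|S1∩S2| = 6 + 5.5 − 0.9167 = 10.58.

10.58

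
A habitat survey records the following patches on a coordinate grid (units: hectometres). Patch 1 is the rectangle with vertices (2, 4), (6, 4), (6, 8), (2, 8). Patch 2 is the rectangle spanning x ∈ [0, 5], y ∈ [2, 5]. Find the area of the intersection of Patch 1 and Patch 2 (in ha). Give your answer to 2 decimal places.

|Patch 1∩Patch 2|: x∈[2,5], y∈[4,5] → 3·1 = 3.

3.00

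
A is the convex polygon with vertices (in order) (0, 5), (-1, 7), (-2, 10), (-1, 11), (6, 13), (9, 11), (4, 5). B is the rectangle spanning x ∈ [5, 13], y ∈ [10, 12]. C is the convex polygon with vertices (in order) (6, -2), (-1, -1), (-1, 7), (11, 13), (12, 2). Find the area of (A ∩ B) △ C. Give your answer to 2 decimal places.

138.52

|A ∩ B| = 6.8333.
|(A ∩ B) ∩ C| = 3.1548.
|(A ∩ B) △ C| = 6.8333 + 138 − 6.3095 = 138.52.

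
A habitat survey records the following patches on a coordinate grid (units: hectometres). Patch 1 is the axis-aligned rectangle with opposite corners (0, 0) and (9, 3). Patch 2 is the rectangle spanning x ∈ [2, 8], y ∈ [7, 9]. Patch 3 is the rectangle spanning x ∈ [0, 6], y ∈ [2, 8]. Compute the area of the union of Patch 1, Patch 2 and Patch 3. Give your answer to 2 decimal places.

By inclusion–exclusion:
Individual areas: |Patch 1| = 27, |Patch 2| = 12, |Patch 3| = 36.
|Patch 1∩Patch 2| = 0 (no overlap).
|Patch 1∩Patch 3|: x∈[0,6], y∈[2,3] → 6·1 = 6.
|Patch 2∩Patch 3|: x∈[2,6], y∈[7,8] → 4·1 = 4.
|Patch 1∩Patch 2∩Patch 3| = 0.
|Patch 1 ∪ Patch 2 ∪ Patch 3| = 75 − 10 + 0 = 65.00.

65.00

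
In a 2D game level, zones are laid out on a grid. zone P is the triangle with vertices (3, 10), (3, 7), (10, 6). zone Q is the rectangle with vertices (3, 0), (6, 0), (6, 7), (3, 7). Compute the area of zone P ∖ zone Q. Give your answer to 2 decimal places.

9.86

|zone P| = 10.5, |zone P∩zone Q| = 0.6429.
|zone P ∖ zone Q| = |zone P| − |zone P∩zone Q| = 10.5 − 0.6429 = 9.86.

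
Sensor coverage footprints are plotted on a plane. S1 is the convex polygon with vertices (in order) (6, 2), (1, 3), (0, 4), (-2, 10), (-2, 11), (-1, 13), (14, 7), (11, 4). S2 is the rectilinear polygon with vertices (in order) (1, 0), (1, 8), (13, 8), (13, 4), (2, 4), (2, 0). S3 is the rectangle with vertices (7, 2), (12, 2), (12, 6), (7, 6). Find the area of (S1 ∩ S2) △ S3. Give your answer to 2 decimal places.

47.65

|S1 ∩ S2| = 46.65.
|(S1 ∩ S2) ∩ S3| = 9.5.
|(S1 ∩ S2) △ S3| = 46.65 + 20 − 19 = 47.65.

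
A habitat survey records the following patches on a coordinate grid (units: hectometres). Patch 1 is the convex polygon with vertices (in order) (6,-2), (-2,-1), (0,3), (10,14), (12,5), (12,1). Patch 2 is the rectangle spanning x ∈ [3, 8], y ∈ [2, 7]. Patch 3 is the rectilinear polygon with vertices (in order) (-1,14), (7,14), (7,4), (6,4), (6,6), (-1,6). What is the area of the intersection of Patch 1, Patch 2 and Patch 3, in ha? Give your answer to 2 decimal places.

The intersection is the polygon with vertices (7,7), (7,4), (6,4), (6,6), (3,6), (3,6.3), (3.636,7).
By the shoelace formula its area is 5.78.

5.78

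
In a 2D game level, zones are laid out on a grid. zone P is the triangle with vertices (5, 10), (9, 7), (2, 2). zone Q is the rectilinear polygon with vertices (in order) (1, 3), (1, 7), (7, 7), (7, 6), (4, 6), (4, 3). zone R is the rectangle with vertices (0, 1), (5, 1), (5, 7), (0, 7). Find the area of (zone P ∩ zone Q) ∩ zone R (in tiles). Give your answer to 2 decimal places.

The region (zone P ∩ zone Q) ∩ zone R is the polygon with vertices (2.375,3), (3.875,7), (5,7), (5,6), (4,6), (4,3.429), (3.4,3).
By the shoelace formula its area is 4.37.

4.37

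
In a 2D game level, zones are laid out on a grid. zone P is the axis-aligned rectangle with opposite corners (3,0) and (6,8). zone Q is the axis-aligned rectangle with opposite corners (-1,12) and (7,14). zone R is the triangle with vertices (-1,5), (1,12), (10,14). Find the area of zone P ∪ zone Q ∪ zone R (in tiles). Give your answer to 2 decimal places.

By inclusion–exclusion:
Individual areas: |zone P| = 24, |zone Q| = 16, |zone R| = 29.5.
|zone P∩zone Q| = 0 (no overlap).
|zone P∩zone R| = 0.
|zone Q∩zone R| = 4.
|zone P∩zone Q∩zone R| = 0.
|zone P ∪ zone Q ∪ zone R| = 69.5 − 4 + 0 = 65.50.

65.50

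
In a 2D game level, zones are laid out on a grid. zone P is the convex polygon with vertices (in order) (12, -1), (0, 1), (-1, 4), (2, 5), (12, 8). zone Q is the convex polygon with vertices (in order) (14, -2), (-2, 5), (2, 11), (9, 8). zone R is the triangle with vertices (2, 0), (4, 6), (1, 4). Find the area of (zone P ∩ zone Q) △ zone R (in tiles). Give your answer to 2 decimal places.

|zone P ∩ zone Q| = 48.5066.
|(zone P ∩ zone Q) ∩ zone R| = 3.7926.
|(zone P ∩ zone Q) △ zone R| = 48.5066 + 7 − 7.5853 = 47.92.

47.92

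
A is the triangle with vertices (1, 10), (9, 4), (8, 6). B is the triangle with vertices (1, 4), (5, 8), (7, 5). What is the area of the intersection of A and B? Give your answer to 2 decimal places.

0.88

The intersection is the polygon with vertices (4.429,7.429), (4.818,7.818), (5.308,7.538), (6.333,6).
By the shoelace formula its area is 0.88.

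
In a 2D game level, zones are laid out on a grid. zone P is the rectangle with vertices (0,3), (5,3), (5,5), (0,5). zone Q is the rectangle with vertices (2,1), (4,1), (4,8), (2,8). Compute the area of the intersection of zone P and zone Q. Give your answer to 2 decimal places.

|zone P∩zone Q|: x∈[2,4], y∈[3,5] → 2·2 = 4.

4.00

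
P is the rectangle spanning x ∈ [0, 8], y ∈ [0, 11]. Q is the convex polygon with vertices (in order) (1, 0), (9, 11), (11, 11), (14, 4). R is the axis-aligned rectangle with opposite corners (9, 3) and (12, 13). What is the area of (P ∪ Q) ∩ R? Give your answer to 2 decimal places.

The region (P ∪ Q) ∩ R is the polygon with vertices (11,11), (12,8.667), (12,3.385), (10.75,3), (9,3), (9,11).
By the shoelace formula its area is 22.59.

22.59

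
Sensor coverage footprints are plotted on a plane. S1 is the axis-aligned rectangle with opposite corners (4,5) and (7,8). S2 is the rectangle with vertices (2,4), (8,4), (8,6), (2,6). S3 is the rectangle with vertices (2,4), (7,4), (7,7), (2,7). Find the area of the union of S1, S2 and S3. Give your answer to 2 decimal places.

20.00

By inclusion–exclusion:
Individual areas: |S1| = 9, |S2| = 12, |S3| = 15.
|S1∩S2|: x∈[4,7], y∈[5,6] → 3·1 = 3.
|S1∩S3|: x∈[4,7], y∈[5,7] → 3·2 = 6.
|S2∩S3|: x∈[2,7], y∈[4,6] → 5·2 = 10.
|S1∩S2∩S3| = 3.
|S1 ∪ S2 ∪ S3| = 36 − 19 + 3 = 20.00.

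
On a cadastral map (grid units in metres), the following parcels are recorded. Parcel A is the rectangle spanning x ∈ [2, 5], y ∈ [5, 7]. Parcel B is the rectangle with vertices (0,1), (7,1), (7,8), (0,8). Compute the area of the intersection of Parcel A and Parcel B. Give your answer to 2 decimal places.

6.00

|Parcel A∩Parcel B|: x∈[2,5], y∈[5,7] → 3·2 = 6.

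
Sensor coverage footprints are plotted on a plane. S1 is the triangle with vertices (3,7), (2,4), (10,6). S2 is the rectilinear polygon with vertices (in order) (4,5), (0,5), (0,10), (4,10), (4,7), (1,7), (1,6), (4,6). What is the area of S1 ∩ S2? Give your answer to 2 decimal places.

1.50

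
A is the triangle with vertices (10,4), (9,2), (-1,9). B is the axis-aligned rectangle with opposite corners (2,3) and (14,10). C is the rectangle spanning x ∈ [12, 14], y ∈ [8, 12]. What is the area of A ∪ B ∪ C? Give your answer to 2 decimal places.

By inclusion–exclusion:
Individual areas: |A| = 13.5, |B| = 84, |C| = 8.
|A∩B| = 11.4312.
|A∩C| = 0.
|B∩C|: x∈[12,14], y∈[8,10] → 2·2 = 4.
|A∩B∩C| = 0.
|A ∪ B ∪ C| = 105.5 − 15.4312 + 0 = 90.07.

90.07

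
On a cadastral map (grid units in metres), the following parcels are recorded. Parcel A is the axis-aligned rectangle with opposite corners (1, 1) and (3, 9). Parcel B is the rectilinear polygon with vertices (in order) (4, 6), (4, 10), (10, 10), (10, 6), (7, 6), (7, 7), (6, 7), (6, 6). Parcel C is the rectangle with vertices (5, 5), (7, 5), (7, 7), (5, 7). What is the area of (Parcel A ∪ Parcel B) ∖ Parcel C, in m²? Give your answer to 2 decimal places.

|Parcel A ∪ Parcel B| = 39.
|(Parcel A ∪ Parcel B) ∩ Parcel C| = 1.
|(Parcel A ∪ Parcel B) ∖ Parcel C| = 39 − 1 = 38.00.

38.00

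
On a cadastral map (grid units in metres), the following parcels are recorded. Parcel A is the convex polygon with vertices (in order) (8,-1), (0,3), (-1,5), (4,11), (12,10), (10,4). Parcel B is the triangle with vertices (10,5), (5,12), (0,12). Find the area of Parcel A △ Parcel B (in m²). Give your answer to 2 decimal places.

90.11

|Parcel A| = 95, |Parcel B| = 17.5, |Parcel A∩Parcel B| = 11.1938.
|Parcel A △ Parcel B| = |Parcel A| + |Parcel B| − 2·|Parcel A∩Parcel B| = 95 + 17.5 − 22.3876 = 90.11.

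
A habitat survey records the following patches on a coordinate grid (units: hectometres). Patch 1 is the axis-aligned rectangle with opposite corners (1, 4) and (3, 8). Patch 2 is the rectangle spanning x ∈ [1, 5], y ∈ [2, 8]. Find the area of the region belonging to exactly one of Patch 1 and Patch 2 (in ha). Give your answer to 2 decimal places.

|Patch 1∩Patch 2|: x∈[1,3], y∈[4,8] → 2·4 = 8.
|Patch 1 △ Patch 2| = |Patch 1| + |Patch 2| − 2·|Patch 1∩Patch 2| = 8 + 24 − 16 = 16.00.

16.00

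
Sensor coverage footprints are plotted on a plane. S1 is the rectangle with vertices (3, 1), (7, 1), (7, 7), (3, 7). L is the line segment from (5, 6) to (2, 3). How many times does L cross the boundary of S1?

The segment meets the boundary at (3,4).

1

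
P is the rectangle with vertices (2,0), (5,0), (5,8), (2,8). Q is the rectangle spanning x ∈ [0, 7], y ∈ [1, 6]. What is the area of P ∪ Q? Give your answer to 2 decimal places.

By inclusion–exclusion:
Individual areas: |P| = 24, |Q| = 35.
|P∩Q|: x∈[2,5], y∈[1,6] → 3·5 = 15.
|P ∪ Q| = 59 − 15 = 44.00.

44.00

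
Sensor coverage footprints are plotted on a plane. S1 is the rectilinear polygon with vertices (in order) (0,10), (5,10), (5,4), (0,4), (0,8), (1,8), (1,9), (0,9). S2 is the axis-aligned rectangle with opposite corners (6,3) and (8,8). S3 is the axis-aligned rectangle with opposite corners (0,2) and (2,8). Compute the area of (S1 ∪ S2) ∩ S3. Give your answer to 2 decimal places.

The region (S1 ∪ S2) ∩ S3 is the polygon with vertices (0,4), (0,8), (1,8), (2,8), (2,4).
By the shoelace formula its area is 8.00.

8.00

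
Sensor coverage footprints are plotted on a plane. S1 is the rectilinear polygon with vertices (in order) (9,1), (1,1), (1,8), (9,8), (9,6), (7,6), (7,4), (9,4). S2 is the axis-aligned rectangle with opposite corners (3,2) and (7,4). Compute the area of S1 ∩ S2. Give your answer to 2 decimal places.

The intersection is the polygon with vertices (7,2), (3,2), (3,4), (7,4).
By the shoelace formula its area is 8.00.

8.00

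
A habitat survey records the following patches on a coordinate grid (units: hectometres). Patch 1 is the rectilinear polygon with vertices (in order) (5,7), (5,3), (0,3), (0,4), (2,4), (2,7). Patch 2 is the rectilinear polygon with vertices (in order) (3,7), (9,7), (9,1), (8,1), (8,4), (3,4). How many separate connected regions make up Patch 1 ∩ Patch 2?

1

Patch 1 ∩ Patch 2 is a single connected region.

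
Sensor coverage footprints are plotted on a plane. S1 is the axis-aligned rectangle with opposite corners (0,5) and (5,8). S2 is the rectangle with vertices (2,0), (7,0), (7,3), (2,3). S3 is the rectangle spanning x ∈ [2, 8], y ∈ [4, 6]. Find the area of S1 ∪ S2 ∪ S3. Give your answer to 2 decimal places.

39.00

By inclusion–exclusion:
Individual areas: |S1| = 15, |S2| = 15, |S3| = 12.
|S1∩S2| = 0 (no overlap).
|S1∩S3|: x∈[2,5], y∈[5,6] → 3·1 = 3.
|S2∩S3| = 0 (no overlap).
|S1∩S2∩S3| = 0.
|S1 ∪ S2 ∪ S3| = 42 − 3 + 0 = 39.00.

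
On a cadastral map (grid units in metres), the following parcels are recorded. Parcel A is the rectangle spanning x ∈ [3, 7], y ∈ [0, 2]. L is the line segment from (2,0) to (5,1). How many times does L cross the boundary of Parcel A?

1

The segment meets the boundary at (3,0.333).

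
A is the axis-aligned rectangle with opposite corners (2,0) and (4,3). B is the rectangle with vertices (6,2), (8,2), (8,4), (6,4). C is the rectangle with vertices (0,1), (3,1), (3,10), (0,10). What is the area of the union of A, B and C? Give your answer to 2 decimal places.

By inclusion–exclusion:
Individual areas: |A| = 6, |B| = 4, |C| = 27.
|A∩B| = 0 (no overlap).
|A∩C|: x∈[2,3], y∈[1,3] → 1·2 = 2.
|B∩C| = 0 (no overlap).
|A∩B∩C| = 0.
|A ∪ B ∪ C| = 37 − 2 + 0 = 35.00.

35.00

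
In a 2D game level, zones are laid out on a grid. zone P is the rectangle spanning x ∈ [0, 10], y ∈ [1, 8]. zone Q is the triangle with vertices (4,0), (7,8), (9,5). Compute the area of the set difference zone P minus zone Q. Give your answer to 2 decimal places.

57.81

|zone P| = 70, |zone P∩zone Q| = 12.1875.
|zone P ∖ zone Q| = |zone P| − |zone P∩zone Q| = 70 − 12.1875 = 57.81.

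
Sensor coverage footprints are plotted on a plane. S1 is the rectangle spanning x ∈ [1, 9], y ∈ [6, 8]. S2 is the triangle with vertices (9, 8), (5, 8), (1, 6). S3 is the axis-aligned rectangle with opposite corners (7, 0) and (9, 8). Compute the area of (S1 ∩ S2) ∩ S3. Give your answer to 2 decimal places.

0.50

The region (S1 ∩ S2) ∩ S3 is the polygon with vertices (7,7.5), (7,8), (9,8).
By the shoelace formula its area is 0.50.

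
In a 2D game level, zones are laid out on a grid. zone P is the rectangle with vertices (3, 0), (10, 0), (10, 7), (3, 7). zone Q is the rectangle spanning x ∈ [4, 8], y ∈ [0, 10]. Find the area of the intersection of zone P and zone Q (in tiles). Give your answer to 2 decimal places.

|zone P∩zone Q|: x∈[4,8], y∈[0,7] → 4·7 = 28.

28.00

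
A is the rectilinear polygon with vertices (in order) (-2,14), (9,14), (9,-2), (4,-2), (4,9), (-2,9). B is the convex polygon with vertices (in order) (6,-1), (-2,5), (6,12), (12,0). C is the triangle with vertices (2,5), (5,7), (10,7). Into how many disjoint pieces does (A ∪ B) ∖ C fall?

(A ∪ B) ∖ C is a single connected region.

1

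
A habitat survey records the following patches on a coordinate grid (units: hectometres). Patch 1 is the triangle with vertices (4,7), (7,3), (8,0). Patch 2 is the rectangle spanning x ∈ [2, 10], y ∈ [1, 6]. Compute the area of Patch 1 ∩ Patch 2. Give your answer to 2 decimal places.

2.29

The intersection is the polygon with vertices (7,3), (7.667,1), (7.429,1), (4.571,6), (4.75,6).
By the shoelace formula its area is 2.29.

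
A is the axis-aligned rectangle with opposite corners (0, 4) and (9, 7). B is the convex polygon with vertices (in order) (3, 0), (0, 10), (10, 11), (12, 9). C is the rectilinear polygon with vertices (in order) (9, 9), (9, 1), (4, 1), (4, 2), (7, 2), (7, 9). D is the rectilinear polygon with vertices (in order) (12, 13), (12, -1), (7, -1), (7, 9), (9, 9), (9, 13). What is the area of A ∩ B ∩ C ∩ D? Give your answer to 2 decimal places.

The intersection is the polygon with vertices (7,4), (7,7), (9,7), (9,6).
By the shoelace formula its area is 4.00.

4.00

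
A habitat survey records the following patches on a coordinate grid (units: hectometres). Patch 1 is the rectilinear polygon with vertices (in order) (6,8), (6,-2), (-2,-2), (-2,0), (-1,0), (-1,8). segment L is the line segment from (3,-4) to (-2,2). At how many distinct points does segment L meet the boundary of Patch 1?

2

The segment meets the boundary at (-1,0.8), (1.333,-2).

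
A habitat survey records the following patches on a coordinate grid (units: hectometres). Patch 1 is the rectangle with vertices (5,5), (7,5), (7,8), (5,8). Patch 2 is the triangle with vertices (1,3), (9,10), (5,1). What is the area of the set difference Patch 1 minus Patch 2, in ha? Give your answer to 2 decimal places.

|Patch 1| = 6, |Patch 1∩Patch 2| = 4.6587.
|Patch 1 ∖ Patch 2| = |Patch 1| − |Patch 1∩Patch 2| = 6 − 4.6587 = 1.34.

1.34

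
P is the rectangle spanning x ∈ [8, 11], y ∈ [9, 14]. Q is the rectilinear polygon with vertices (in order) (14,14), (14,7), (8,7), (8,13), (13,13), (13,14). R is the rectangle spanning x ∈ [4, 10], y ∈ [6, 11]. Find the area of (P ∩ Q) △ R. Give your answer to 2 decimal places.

|P ∩ Q| = 12.
|(P ∩ Q) ∩ R| = 4.
|(P ∩ Q) △ R| = 12 + 30 − 8 = 34.00.

34.00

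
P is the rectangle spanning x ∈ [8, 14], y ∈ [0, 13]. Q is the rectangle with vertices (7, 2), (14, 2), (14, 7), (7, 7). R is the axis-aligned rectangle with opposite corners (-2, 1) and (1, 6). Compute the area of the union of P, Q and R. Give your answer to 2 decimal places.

By inclusion–exclusion:
Individual areas: |P| = 78, |Q| = 35, |R| = 15.
|P∩Q|: x∈[8,14], y∈[2,7] → 6·5 = 30.
|P∩R| = 0 (no overlap).
|Q∩R| = 0 (no overlap).
|P∩Q∩R| = 0.
|P ∪ Q ∪ R| = 128 − 30 + 0 = 98.00.

98.00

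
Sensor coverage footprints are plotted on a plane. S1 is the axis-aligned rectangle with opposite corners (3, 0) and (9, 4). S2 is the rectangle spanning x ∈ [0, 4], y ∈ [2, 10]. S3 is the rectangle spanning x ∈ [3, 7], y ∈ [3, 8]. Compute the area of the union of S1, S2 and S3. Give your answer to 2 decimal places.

66.00

By inclusion–exclusion:
Individual areas: |S1| = 24, |S2| = 32, |S3| = 20.
|S1∩S2|: x∈[3,4], y∈[2,4] → 1·2 = 2.
|S1∩S3|: x∈[3,7], y∈[3,4] → 4·1 = 4.
|S2∩S3|: x∈[3,4], y∈[3,8] → 1·5 = 5.
|S1∩S2∩S3| = 1.
|S1 ∪ S2 ∪ S3| = 76 − 11 + 1 = 66.00.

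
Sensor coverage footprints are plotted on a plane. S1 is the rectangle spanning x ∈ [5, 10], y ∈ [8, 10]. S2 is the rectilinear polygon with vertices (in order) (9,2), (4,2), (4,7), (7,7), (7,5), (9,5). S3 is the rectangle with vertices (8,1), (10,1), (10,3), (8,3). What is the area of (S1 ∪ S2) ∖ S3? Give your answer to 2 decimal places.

|S1 ∪ S2| = 31.
|(S1 ∪ S2) ∩ S3| = 1.
|(S1 ∪ S2) ∖ S3| = 31 − 1 = 30.00.

30.00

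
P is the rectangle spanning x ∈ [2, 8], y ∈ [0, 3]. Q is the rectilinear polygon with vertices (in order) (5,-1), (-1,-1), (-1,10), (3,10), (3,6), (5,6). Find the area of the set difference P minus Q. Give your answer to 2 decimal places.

|P| = 18, |P∩Q| = 9.
|P ∖ Q| = |P| − |P∩Q| = 18 − 9 = 9.00.

9.00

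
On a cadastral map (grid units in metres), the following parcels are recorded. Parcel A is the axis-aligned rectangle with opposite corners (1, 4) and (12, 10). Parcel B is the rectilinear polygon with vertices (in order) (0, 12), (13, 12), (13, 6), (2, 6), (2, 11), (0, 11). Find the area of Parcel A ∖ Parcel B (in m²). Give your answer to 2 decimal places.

26.00

|Parcel A| = 66, |Parcel A∩Parcel B| = 40.
|Parcel A ∖ Parcel B| = |Parcel A| − |Parcel A∩Parcel B| = 66 − 40 = 26.00.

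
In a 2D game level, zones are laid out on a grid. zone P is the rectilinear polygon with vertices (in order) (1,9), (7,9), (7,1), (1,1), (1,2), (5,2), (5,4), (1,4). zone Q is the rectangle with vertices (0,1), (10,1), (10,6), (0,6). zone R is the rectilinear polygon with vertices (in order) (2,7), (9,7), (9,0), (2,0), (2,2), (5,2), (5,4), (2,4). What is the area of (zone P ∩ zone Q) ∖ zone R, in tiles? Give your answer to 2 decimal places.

|zone P ∩ zone Q| = 22.
|(zone P ∩ zone Q) ∩ zone R| = 19.
|(zone P ∩ zone Q) ∖ zone R| = 22 − 19 = 3.00.

3.00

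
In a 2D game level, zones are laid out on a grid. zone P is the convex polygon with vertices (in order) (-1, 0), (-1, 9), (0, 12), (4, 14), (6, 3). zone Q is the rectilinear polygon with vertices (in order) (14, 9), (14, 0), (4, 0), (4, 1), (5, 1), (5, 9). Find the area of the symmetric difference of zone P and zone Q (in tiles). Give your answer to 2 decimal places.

|zone P| = 69, |zone Q| = 82, |zone P∩zone Q| = 2.9643.
|zone P △ zone Q| = |zone P| + |zone Q| − 2·|zone P∩zone Q| = 69 + 82 − 5.9286 = 145.07.

145.07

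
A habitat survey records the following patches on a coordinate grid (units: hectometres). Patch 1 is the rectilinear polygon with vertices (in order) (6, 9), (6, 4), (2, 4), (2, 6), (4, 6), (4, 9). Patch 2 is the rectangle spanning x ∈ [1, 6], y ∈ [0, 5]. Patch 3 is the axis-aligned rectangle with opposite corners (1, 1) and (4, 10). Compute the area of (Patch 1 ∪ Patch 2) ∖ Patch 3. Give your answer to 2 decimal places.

|Patch 1 ∪ Patch 2| = 35.
|(Patch 1 ∪ Patch 2) ∩ Patch 3| = 14.
|(Patch 1 ∪ Patch 2) ∖ Patch 3| = 35 − 14 = 21.00.

21.00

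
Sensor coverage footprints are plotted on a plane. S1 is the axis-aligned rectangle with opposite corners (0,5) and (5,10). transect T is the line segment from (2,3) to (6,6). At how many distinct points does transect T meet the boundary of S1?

The segment meets the boundary at (5,5.25), (4.667,5).

2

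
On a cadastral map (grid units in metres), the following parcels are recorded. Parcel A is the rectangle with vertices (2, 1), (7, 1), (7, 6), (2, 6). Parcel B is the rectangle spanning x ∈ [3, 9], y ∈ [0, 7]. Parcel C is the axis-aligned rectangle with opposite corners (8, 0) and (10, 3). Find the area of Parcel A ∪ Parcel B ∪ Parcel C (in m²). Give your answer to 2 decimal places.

By inclusion–exclusion:
Individual areas: |Parcel A| = 25, |Parcel B| = 42, |Parcel C| = 6.
|Parcel A∩Parcel B|: x∈[3,7], y∈[1,6] → 4·5 = 20.
|Parcel A∩Parcel C| = 0 (no overlap).
|Parcel B∩Parcel C|: x∈[8,9], y∈[0,3] → 1·3 = 3.
|Parcel A∩Parcel B∩Parcel C| = 0.
|Parcel A ∪ Parcel B ∪ Parcel C| = 73 − 23 + 0 = 50.00.

50.00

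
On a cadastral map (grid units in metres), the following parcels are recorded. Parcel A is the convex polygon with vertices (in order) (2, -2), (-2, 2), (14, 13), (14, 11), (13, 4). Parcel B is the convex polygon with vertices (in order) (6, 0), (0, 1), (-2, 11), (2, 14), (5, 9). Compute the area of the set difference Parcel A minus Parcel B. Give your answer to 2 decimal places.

74.30

|Parcel A| = 101.5, |Parcel A∩Parcel B| = 27.1962.
|Parcel A ∖ Parcel B| = |Parcel A| − |Parcel A∩Parcel B| = 101.5 − 27.1962 = 74.30.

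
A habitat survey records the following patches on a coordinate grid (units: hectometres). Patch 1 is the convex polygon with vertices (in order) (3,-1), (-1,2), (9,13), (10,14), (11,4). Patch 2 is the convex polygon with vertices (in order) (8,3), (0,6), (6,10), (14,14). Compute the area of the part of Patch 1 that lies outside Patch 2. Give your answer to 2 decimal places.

41.91

|Patch 1| = 83.5, |Patch 1∩Patch 2| = 41.591.
|Patch 1 ∖ Patch 2| = |Patch 1| − |Patch 1∩Patch 2| = 83.5 − 41.591 = 41.91.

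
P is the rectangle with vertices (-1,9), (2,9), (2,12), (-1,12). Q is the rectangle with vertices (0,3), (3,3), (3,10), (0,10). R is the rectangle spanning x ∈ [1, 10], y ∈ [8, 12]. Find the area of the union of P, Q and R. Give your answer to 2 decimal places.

By inclusion–exclusion:
Individual areas: |P| = 9, |Q| = 21, |R| = 36.
|P∩Q|: x∈[0,2], y∈[9,10] → 2·1 = 2.
|P∩R|: x∈[1,2], y∈[9,12] → 1·3 = 3.
|Q∩R|: x∈[1,3], y∈[8,10] → 2·2 = 4.
|P∩Q∩R| = 1.
|P ∪ Q ∪ R| = 66 − 9 + 1 = 58.00.

58.00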